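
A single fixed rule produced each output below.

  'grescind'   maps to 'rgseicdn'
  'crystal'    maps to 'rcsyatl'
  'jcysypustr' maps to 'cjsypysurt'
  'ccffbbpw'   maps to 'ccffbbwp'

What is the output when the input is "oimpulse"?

iopmlues

What's happening: swap each adjacent pair of characters (1↔2, 3↔4, ...).
So "oimpulse" becomes "iopmlues".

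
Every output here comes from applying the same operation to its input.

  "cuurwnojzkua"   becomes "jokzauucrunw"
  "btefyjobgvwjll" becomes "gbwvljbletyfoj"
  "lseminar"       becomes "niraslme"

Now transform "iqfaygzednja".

ezndajqiafgy

In each case the input is transformed by: swap the front and back halves of the string, then swap each adjacent pair of characters (1↔2, 3↔4, ...).
On "iqfaygzednja": the first step gives "zednjaiqfayg", and the second then gives "ezndajqiafgy".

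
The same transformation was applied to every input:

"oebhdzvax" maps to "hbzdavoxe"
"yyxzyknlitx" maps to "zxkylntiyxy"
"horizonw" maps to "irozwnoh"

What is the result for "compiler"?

Each output is the input with this applied: move the first 2 characters to the end (rotate left by 2), then swap each adjacent pair of characters (1↔2, 3↔4, ...).
Applying both steps to "compiler": "mpilerco", then "pmlireoc".
(Check on "horizonw": → "rizonwho" → "irozwnoh" ✓)

pmlireoc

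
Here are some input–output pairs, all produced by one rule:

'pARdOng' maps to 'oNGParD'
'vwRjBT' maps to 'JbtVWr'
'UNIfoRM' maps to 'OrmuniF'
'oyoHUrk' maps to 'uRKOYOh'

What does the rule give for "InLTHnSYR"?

Rule — move the last 3 characters to the front (rotate right by 3), then flip the case of every letter.
So "InLTHnSYR" becomes "syriNlthN".

syriNlthN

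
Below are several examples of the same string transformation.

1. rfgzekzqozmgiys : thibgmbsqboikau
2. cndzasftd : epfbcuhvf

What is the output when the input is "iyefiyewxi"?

Looking at the pairs, the operation is to shift every letter 2 places forward in the alphabet (wrapping around).
On "iyefiyewxi" that produces "kaghkagyzk".

kaghkagyzk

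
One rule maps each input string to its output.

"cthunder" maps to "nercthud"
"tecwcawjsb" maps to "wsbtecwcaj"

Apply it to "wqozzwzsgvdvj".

vvjwqozzwzsgd

Rule — move the last 3 characters to the front (rotate right by 3), then swap the first and last characters.
So "wqozzwzsgvdvj" becomes "vvjwqozzwzsgd".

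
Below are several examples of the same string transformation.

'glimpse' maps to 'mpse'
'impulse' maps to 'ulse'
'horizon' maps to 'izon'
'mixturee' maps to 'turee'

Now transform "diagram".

What's happening: delete the first 3 characters.
On "diagram" that produces "gram".

gram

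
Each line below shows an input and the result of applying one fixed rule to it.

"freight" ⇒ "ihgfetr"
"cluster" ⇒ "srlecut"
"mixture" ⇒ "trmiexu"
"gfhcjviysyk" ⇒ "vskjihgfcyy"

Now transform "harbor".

ohbarr

Each output is the input with this applied: sort the characters into reverse alphabetical order, then move the first 2 characters to the end (rotate left by 2).
For "harbor", step one produces "rrohba"; step two turns that into "ohbarr".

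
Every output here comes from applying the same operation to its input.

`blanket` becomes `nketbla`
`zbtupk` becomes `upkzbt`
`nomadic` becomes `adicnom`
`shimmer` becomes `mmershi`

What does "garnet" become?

netgar

The rule is to move the first 3 characters to the end (rotate left by 3).
For "garnet" the result is "netgar".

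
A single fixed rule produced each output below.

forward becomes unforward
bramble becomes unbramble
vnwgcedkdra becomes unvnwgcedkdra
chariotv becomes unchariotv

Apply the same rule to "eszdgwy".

uneszdgwy

The pattern: prepend "un".
Doing the same to "eszdgwy": "uneszdgwy".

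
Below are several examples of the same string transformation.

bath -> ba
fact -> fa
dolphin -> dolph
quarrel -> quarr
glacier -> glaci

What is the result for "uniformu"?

unifor

The transformation: delete the last 2 characters.
On "uniformu" that produces "unifor".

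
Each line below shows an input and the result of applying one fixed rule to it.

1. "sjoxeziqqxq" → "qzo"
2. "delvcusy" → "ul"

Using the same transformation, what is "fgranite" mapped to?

ir

Rule — reverse the string, then keep one character in every 3, starting at position 3 (positions 3rd, 6th, 9th, ...).
For "fgranite", step one produces "etinargf"; step two turns that into "ir".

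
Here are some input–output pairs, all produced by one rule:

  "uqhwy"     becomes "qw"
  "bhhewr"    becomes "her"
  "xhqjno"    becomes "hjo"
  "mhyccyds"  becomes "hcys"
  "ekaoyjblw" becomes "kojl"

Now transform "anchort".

What's happening: keep every other character starting from the second (positions 2nd, 4th, 6th, ...).
Doing the same to "anchort": "nhr".

nhr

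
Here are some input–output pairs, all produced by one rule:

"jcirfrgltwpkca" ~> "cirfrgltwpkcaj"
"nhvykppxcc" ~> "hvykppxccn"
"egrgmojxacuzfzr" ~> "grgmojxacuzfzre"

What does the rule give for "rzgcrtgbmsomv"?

zgcrtgbmsomvr

Looking at the pairs, the operation is to move the first character to the end.
"rzgcrtgbmsomv" → "zgcrtgbmsomvr".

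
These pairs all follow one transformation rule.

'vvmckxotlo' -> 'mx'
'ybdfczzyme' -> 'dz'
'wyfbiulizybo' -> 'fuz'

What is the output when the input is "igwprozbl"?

wo

What's happening: keep one character in every 3, starting at position 3 (positions 3rd, 6th, 9th, ...), then delete the last character.
"igwprozbl" → "wol" → "wo".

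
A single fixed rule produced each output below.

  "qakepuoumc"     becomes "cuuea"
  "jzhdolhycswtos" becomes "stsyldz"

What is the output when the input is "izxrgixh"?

What's happening: reverse the string, then keep every other character starting from the first (positions 1st, 3rd, 5th, ...).
Working it through for "izxrgixh": intermediate "hxigrxzi", final "hirz".

hirz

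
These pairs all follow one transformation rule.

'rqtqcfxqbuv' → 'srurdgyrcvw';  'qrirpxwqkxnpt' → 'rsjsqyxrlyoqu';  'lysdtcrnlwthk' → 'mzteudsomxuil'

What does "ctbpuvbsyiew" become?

ducqvwctzjfx

The transformation: shift every letter 1 place forward in the alphabet (wrapping around).
On "ctbpuvbsyiew" that produces "ducqvwctzjfx".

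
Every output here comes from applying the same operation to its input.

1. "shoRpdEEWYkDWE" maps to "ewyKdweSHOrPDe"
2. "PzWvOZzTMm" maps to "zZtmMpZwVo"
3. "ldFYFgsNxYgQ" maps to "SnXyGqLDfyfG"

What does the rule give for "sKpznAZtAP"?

The pattern: flip the case of every letter, then swap the front and back halves of the string.
Doing the same to "sKpznAZtAP": "azTapSkPZN".

azTapSkPZN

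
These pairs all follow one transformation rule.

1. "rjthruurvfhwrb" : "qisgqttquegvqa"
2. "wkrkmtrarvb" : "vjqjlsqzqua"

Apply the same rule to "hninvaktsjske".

Rule — shift every letter 1 place backward in the alphabet (wrapping around).
"hninvaktsjske" → "gmhmuzjsrirjd".

gmhmuzjsrirjd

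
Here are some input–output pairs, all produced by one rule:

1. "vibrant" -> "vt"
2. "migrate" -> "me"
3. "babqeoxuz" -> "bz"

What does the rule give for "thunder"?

Rule — take characters alternately from the front and the back (1st, last, 2nd, 2nd-last, ...), then keep only the first 2 characters.
Working it through for "thunder": intermediate "trheudn", final "tr".
(Check on "babqeoxuz": → "bzaubxqoe" → "bz" ✓)

tr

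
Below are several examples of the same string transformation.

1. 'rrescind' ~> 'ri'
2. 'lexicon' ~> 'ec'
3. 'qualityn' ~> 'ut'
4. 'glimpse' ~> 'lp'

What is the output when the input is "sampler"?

What's happening: take characters alternately from the front and the back (1st, last, 2nd, 2nd-last, ...), then keep one character in every 3, starting at position 3 (positions 3rd, 6th, 9th, ...).
On "sampler": the first step gives "sraemlp", and the second then gives "al".

al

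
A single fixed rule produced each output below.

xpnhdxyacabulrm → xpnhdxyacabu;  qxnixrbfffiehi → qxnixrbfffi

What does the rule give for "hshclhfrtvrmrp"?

The transformation: delete the last 3 characters.
So "hshclhfrtvrmrp" becomes "hshclhfrtvr".

hshclhfrtvr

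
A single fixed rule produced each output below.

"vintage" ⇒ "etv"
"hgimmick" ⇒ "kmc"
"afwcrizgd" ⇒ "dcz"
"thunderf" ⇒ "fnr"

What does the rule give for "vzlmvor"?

Each output is the input with this applied: swap the first and last characters, then keep one character in every 3, starting at position 1 (positions 1st, 4th, 7th, ...).
Working it through for "vzlmvor": intermediate "rzlmvov", final "rmv".

rmv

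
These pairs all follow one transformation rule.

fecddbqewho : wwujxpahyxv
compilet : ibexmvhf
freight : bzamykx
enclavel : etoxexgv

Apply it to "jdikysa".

drltcwb

The pattern: shift every letter 7 places backward in the alphabet (wrapping around), then move the first 3 characters to the end (rotate left by 3).
Starting from "jdikysa": after the first operation, "cwbdrlt"; after the second, "drltcwb".
(Check on "compilet": → "vhfibexm" → "ibexmvhf" ✓)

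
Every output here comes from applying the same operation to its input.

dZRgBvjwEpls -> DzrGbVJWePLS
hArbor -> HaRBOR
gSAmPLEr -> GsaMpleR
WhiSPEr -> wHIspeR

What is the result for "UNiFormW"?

Rule — flip the case of every letter.
So "UNiFormW" becomes "unIfORMw".

unIfORMw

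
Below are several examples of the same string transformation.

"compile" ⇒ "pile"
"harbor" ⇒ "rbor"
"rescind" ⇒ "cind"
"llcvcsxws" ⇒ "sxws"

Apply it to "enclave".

Each output is the input with this applied: keep only the last 4 characters.
So "enclave" becomes "lave".

lave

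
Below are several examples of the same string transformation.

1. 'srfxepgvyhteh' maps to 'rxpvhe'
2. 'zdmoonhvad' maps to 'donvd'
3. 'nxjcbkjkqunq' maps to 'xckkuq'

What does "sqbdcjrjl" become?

qdjj

Each output is the input with this applied: keep every other character starting from the second (positions 2nd, 4th, 6th, ...).
So "sqbdcjrjl" becomes "qdjj".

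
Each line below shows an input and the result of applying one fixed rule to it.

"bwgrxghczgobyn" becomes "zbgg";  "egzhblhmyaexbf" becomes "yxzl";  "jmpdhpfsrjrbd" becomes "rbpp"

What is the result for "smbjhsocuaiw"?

Rule — keep one character in every 3, starting at position 3 (positions 3rd, 6th, 9th, ...), then move the last 2 characters to the front (rotate right by 2).
Working it through for "smbjhsocuaiw": intermediate "bsuw", final "uwbs".

uwbs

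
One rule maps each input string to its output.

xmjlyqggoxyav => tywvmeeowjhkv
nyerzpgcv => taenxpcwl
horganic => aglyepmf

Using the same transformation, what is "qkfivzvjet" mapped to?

rchtxtgdio

Each output is the input with this applied: shift every letter 2 places backward in the alphabet (wrapping around), then reverse the string.
On "qkfivzvjet": the first step gives "oidgtxthcr", and the second then gives "rchtxtgdio".
(Check on "xmjlyqggoxyav": → "vkhjwoeemvwyt" → "tywvmeeowjhkv" ✓)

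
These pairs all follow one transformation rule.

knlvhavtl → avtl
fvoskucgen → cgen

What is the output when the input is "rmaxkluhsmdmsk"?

In each case the input is transformed by: keep only the last 4 characters.
"rmaxkluhsmdmsk" → "dmsk".

dmsk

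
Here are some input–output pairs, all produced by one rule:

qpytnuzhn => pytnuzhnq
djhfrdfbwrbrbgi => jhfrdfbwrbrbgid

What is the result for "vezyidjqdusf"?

ezyidjqdusfv

What's happening: move the first character to the end.
"vezyidjqdusf" → "ezyidjqdusfv".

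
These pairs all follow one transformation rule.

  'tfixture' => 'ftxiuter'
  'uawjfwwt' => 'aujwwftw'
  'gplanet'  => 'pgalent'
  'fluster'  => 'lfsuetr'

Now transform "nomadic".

onamidc

What's happening: swap each adjacent pair of characters (1↔2, 3↔4, ...).
"nomadic" → "onamidc".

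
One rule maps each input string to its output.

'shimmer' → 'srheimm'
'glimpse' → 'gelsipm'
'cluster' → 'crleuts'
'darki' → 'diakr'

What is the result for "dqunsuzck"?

dkqcuznus

Looking at the pairs, the operation is to take characters alternately from the front and the back (1st, last, 2nd, 2nd-last, ...).
Doing the same to "dqunsuzck": "dkqcuznus".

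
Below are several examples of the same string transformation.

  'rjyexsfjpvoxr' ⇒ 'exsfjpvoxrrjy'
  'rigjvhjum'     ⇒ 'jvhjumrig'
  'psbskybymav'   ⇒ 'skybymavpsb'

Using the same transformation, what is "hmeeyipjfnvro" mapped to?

The rule is to move the first 3 characters to the end (rotate left by 3).
So "hmeeyipjfnvro" becomes "eyipjfnvrohme".

eyipjfnvrohme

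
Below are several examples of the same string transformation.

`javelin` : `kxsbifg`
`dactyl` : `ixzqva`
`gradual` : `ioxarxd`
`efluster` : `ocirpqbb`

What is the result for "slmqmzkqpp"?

mijnjwhnmp

Looking at the pairs, the operation is to shift every letter 3 places backward in the alphabet (wrapping around), then swap the first and last characters.
Starting from "slmqmzkqpp": after the first operation, "pijnjwhnmm"; after the second, "mijnjwhnmp".
(Check on "javelin": → "gxsbifk" → "kxsbifg" ✓)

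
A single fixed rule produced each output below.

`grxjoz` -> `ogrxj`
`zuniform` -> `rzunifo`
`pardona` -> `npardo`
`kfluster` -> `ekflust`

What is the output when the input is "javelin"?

Rule — delete the last character, then move the last character to the front.
Applying both steps to "javelin": "javeli", then "ijavel".

ijavel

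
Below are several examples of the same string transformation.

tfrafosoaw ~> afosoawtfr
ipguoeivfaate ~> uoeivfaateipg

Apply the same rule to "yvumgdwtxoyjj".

In each case the input is transformed by: move the first 3 characters to the end (rotate left by 3).
So "yvumgdwtxoyjj" becomes "mgdwtxoyjjyvu".

mgdwtxoyjjyvu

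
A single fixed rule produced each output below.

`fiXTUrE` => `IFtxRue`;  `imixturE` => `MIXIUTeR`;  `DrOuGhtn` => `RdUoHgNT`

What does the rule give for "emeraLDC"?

MERElAcd

What's happening: swap each adjacent pair of characters (1↔2, 3↔4, ...), then flip the case of every letter.
"emeraLDC" → "mereLaCD" → "MERElAcd".
(Check on "fiXTUrE": → "ifTXrUE" → "IFtxRue" ✓)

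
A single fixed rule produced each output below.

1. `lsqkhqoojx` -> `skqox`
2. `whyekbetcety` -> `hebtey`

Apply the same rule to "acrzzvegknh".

czvgn

Looking at the pairs, the operation is to keep every other character starting from the second (positions 2nd, 4th, 6th, ...).
So "acrzzvegknh" becomes "czvgn".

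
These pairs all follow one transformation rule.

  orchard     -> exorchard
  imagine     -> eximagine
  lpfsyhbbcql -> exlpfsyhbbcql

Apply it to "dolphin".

exdolphin

The rule is to prepend "ex".
"dolphin" → "exdolphin".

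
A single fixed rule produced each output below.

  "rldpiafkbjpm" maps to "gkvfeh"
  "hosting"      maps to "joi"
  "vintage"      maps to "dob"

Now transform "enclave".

igq

In each case the input is transformed by: keep every other character starting from the second (positions 2nd, 4th, 6th, ...), then shift every letter 5 places backward in the alphabet (wrapping around).
Applying both steps to "enclave": "nlv", then "igq".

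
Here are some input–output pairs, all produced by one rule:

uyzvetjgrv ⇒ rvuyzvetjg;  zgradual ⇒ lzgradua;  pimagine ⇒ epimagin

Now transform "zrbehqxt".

tzrbehqx

Rule — swap the front and back halves of the string, then move the first 3 characters to the end (rotate left by 3).
Applying both steps to "zrbehqxt": "hqxtzrbe", then "tzrbehqx".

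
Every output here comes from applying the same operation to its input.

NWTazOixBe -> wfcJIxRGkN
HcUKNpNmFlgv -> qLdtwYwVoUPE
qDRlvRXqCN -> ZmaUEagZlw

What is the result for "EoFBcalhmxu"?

nXokLJUQVGD

Each output is the input with this applied: shift every letter 9 places forward in the alphabet (wrapping around), then flip the case of every letter.
Working it through for "EoFBcalhmxu": intermediate "NxOKljuqvgd", final "nXokLJUQVGD".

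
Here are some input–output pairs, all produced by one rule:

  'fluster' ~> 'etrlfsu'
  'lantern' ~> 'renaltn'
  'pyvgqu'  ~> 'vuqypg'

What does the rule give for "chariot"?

Looking at the pairs, the operation is to swap each adjacent pair of characters (1↔2, 3↔4, ...), then move the last 3 characters to the front (rotate right by 3).
For "chariot", step one produces "hcraoit"; step two turns that into "oithcra".

oithcra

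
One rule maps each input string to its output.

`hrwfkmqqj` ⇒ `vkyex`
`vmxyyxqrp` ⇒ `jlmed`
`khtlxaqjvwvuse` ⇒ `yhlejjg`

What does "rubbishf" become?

fpwv

Rule — shift every letter 12 places backward in the alphabet (wrapping around), then keep every other character starting from the first (positions 1st, 3rd, 5th, ...).
Starting from "rubbishf": after the first operation, "fippwgvt"; after the second, "fpwv".
(Check on "khtlxaqjvwvuse": → "yvhzloexjkjigs" → "yhlejjg" ✓)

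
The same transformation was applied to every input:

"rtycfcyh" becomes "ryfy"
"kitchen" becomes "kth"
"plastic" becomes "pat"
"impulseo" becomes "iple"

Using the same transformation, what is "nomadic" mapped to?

nmd

The transformation: move the last character to the front, then keep every other character starting from the second (positions 2nd, 4th, 6th, ...).
On "nomadic": the first step gives "cnomadi", and the second then gives "nmd".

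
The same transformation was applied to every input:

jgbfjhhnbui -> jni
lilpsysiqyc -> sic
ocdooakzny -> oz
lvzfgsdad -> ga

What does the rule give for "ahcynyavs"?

The pattern: delete the first 2 characters, then keep one character in every 3, starting at position 3 (positions 3rd, 6th, 9th, ...).
Starting from "ahcynyavs": after the first operation, "cynyavs"; after the second, "nv".

nv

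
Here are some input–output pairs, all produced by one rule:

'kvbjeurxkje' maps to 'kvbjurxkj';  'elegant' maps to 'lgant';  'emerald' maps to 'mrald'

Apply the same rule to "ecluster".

Rule — remove every "e".
Doing the same to "ecluster": "clustr".

clustr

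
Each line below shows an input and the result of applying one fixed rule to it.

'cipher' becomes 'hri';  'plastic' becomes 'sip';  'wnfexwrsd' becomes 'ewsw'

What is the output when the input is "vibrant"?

rnv

The transformation: move the first 2 characters to the end (rotate left by 2), then keep every other character starting from the second (positions 2nd, 4th, 6th, ...).
Applying both steps to "vibrant": "brantvi", then "rnv".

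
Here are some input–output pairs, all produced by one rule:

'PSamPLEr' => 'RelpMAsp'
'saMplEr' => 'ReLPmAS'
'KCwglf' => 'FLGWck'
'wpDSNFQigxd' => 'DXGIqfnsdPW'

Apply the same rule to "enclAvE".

Rule — reverse the string, then flip the case of every letter.
For "enclAvE" the result is "eVaLCNE".

eVaLCNE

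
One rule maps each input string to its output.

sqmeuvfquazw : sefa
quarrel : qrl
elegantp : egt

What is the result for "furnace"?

The transformation: keep one character in every 3, starting at position 1 (positions 1st, 4th, 7th, ...).
"furnace" → "fne".

fne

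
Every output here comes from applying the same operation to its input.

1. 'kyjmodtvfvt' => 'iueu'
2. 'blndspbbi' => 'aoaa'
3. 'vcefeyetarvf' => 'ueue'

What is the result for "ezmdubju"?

The pattern: shift every letter 1 place backward in the alphabet (wrapping around), then keep only the vowels.
For "ezmdubju", step one produces "dylctait"; step two turns that into "ai".

ai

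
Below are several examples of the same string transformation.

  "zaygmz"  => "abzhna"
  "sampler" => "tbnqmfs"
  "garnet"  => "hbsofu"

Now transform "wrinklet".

Rule — shift every letter 1 place forward in the alphabet (wrapping around).
Applying that to "wrinklet" gives "xsjolmfu".

xsjolmfu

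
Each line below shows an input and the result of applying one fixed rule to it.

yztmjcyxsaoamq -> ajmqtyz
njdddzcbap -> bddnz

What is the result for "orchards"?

chrs

Looking at the pairs, the operation is to sort the characters into alphabetical order, then keep every other character starting from the second (positions 2nd, 4th, 6th, ...).
For "orchards", step one produces "acdhorrs"; step two turns that into "chrs".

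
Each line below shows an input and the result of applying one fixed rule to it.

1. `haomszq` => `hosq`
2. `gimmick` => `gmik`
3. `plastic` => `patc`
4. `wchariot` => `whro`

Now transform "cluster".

cutr

The rule is to keep every other character starting from the first (positions 1st, 3rd, 5th, ...).
"cluster" → "cutr".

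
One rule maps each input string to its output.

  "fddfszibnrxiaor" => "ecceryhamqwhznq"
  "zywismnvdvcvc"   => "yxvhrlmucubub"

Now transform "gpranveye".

Each output is the input with this applied: shift every letter 1 place backward in the alphabet (wrapping around).
For "gpranveye" the result is "foqzmudxd".

foqzmudxd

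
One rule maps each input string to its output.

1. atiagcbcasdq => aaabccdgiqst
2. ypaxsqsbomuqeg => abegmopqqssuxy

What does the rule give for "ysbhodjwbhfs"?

bbdfhhjosswy

Rule — sort the characters into alphabetical order.
For "ysbhodjwbhfs" the result is "bbdfhhjosswy".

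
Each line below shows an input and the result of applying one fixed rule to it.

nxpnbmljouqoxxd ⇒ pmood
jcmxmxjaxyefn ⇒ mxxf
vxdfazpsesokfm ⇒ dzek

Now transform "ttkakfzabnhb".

kfbb

The pattern: keep one character in every 3, starting at position 3 (positions 3rd, 6th, 9th, ...).
On "ttkakfzabnhb" that produces "kfbb".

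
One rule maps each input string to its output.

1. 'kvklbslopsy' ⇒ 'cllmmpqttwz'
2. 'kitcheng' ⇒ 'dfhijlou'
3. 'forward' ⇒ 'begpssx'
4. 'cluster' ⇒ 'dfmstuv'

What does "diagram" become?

The pattern: sort the characters into alphabetical order, then shift every letter 1 place forward in the alphabet (wrapping around).
"diagram" → "aadgimr" → "bbehjns".
(Check on "cluster": → "celrstu" → "dfmstuv" ✓)

bbehjns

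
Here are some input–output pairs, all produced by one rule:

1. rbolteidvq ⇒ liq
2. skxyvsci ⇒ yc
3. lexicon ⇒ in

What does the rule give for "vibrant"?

The rule is to move the first character to the end, then keep one character in every 3, starting at position 3 (positions 3rd, 6th, 9th, ...).
Applying both steps to "vibrant": "ibrantv", then "rt".
(Check on "rbolteidvq": → "bolteidvqr" → "liq" ✓)

rt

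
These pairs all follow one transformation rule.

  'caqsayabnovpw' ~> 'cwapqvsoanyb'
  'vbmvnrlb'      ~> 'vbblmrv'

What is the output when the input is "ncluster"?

The transformation: take characters alternately from the front and the back (1st, last, 2nd, 2nd-last, ...), then delete the last character.
Working it through for "ncluster": intermediate "nrceltus", final "nrceltu".
(Check on "vbmvnrlb": → "vbblmrvn" → "vbblmrv" ✓)

nrceltu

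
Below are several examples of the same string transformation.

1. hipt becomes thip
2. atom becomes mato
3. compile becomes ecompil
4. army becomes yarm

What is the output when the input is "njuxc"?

cnjux

The rule is to move the last character to the front.
Doing the same to "njuxc": "cnjux".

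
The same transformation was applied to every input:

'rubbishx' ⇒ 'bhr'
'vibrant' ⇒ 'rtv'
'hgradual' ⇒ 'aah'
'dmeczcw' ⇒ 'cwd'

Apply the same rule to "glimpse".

In each case the input is transformed by: keep one character in every 3, starting at position 1 (positions 1st, 4th, 7th, ...), then move the first character to the end.
On "glimpse": the first step gives "gme", and the second then gives "meg".

meg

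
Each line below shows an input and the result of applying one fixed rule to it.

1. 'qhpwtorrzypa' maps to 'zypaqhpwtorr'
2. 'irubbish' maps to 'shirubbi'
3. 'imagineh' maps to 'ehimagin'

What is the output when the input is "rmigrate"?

termigra

The rule is to swap the front and back halves of the string, then move the first 2 characters to the end (rotate left by 2).
On "rmigrate" that produces "termigra".
(Check on "qhpwtorrzypa": → "rrzypaqhpwto" → "zypaqhpwtorr" ✓)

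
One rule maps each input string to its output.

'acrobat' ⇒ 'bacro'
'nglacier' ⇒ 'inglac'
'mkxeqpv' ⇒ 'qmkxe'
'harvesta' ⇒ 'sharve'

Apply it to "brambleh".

lbramb

The rule is to delete the last 2 characters, then move the last character to the front.
On "brambleh": the first step gives "brambl", and the second then gives "lbramb".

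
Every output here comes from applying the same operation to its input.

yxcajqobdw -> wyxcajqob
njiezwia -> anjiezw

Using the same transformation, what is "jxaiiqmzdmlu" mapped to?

Rule — move the last 2 characters to the front (rotate right by 2), then delete the first character.
So "jxaiiqmzdmlu" becomes "ujxaiiqmzdm".

ujxaiiqmzdm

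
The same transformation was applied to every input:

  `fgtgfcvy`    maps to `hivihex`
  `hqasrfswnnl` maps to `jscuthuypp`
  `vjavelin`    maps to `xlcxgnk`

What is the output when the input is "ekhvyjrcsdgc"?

gmjxalteufi

Rule — shift every letter 2 places forward in the alphabet (wrapping around), then delete the last character.
Doing the same to "ekhvyjrcsdgc": "gmjxalteufi".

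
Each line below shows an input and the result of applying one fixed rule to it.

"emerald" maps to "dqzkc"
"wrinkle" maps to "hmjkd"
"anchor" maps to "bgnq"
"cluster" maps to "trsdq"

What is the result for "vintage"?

mszfd

Looking at the pairs, the operation is to shift every letter 1 place backward in the alphabet (wrapping around), then delete the first 2 characters.
For "vintage", step one produces "uhmszfd"; step two turns that into "mszfd".
(Check on "emerald": → "dldqzkc" → "dqzkc" ✓)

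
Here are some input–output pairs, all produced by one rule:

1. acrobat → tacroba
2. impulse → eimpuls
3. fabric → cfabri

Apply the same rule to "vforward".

The rule is to move the last character to the front.
So "vforward" becomes "dvforwar".

dvforwar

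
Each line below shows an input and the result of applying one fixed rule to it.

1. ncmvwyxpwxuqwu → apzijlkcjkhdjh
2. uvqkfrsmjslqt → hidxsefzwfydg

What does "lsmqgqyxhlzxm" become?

What's happening: shift every letter 13 places forward in the alphabet (wrapping around) — i.e. ROT13.
Doing the same to "lsmqgqyxhlzxm": "yfzdtdlkuymkz".

yfzdtdlkuymkz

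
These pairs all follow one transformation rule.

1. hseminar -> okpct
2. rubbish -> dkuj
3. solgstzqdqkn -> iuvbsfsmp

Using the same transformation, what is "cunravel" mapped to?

Looking at the pairs, the operation is to delete the first 3 characters, then shift every letter 2 places forward in the alphabet (wrapping around).
For "cunravel" the result is "tcxgn".

tcxgn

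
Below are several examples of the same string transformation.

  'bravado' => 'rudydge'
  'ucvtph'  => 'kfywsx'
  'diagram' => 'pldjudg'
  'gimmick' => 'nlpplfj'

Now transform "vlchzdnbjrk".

The pattern: swap the first and last characters, then shift every letter 3 places forward in the alphabet (wrapping around).
Applying both steps to "vlchzdnbjrk": "klchzdnbjrv", then "nofkcgqemuy".
(Check on "ucvtph": → "hcvtpu" → "kfywsx" ✓)

nofkcgqemuy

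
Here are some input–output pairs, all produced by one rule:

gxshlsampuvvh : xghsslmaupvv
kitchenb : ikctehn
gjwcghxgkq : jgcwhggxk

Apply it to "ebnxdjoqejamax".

Each output is the input with this applied: delete the last character, then swap each adjacent pair of characters (1↔2, 3↔4, ...).
Doing the same to "ebnxdjoqejamax": "bexnjdqojemaa".
(Check on "kitchenb": → "kitchen" → "ikctehn" ✓)

bexnjdqojemaa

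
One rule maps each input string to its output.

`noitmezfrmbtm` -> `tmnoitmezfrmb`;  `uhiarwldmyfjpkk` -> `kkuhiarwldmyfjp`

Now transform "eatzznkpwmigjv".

What's happening: move the last 2 characters to the front (rotate right by 2).
So "eatzznkpwmigjv" becomes "jveatzznkpwmig".

jveatzznkpwmig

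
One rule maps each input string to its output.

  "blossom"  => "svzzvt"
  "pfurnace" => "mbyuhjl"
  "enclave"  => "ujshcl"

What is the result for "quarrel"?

Each output is the input with this applied: shift every letter 7 places forward in the alphabet (wrapping around), then delete the first character.
Working it through for "quarrel": intermediate "xbhyyls", final "bhyyls".

bhyyls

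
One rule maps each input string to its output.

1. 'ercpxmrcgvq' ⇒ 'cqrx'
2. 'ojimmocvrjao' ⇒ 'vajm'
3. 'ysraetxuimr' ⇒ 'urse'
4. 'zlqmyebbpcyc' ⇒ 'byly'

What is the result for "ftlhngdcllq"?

In each case the input is transformed by: keep one character in every 3, starting at position 2 (positions 2nd, 5th, 8th, ...), then move the first 2 characters to the end (rotate left by 2).
"ftlhngdcllq" → "cqtn".

cqtn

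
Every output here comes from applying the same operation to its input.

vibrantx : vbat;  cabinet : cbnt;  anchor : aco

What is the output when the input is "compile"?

cmie

What's happening: keep every other character starting from the first (positions 1st, 3rd, 5th, ...).
On "compile" that produces "cmie".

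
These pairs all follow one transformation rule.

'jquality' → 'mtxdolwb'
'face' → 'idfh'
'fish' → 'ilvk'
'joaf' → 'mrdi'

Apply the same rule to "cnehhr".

fqhkku

Looking at the pairs, the operation is to shift every letter 3 places forward in the alphabet (wrapping around).
Doing the same to "cnehhr": "fqhkku".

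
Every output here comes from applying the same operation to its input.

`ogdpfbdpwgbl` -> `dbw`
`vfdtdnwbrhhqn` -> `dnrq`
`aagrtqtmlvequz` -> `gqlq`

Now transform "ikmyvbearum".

mbr

What's happening: delete the last character, then keep one character in every 3, starting at position 3 (positions 3rd, 6th, 9th, ...).
Applying both steps to "ikmyvbearum": "ikmyvbearu", then "mbr".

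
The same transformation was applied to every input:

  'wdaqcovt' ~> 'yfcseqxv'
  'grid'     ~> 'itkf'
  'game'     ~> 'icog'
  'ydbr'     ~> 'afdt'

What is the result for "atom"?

cvqo

Each output is the input with this applied: shift every letter 2 places forward in the alphabet (wrapping around).
Applying that to "atom" gives "cvqo".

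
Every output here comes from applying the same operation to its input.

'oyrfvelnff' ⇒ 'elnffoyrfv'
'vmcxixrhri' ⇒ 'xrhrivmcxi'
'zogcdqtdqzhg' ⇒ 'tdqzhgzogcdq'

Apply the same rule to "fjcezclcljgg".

lcljggfjcezc

Rule — swap the front and back halves of the string.
On "fjcezclcljgg" that produces "lcljggfjcezc".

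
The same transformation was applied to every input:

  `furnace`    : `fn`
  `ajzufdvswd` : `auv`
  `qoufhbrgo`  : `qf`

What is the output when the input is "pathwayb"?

What's happening: keep one character in every 3, starting at position 1 (positions 1st, 4th, 7th, ...), then delete the last character.
"pathwayb" → "phy" → "ph".
(Check on "ajzufdvswd": → "auvd" → "auv" ✓)

ph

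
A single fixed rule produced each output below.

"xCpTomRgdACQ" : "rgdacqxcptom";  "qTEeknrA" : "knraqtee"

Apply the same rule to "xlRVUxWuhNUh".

wuhnuhxlrvux

In each case the input is transformed by: swap the front and back halves of the string, then convert every letter to lowercase.
On "xlRVUxWuhNUh": the first step gives "WuhNUhxlRVUx", and the second then gives "wuhnuhxlrvux".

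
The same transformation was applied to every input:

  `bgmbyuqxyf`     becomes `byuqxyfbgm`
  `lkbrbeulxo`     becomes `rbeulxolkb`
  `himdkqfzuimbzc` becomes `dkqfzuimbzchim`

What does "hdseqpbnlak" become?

eqpbnlakhds

Looking at the pairs, the operation is to move the first 3 characters to the end (rotate left by 3).
Doing the same to "hdseqpbnlak": "eqpbnlakhds".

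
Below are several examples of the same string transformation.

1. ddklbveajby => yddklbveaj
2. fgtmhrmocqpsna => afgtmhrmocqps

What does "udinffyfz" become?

zudinffy

In each case the input is transformed by: move the last character to the front, then delete the last character.
Applying both steps to "udinffyfz": "zudinffyf", then "zudinffy".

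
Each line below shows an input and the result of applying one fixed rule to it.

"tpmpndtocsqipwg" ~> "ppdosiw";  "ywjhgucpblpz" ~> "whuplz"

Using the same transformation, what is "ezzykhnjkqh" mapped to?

The pattern: keep every other character starting from the second (positions 2nd, 4th, 6th, ...).
So "ezzykhnjkqh" becomes "zyhjq".

zyhjq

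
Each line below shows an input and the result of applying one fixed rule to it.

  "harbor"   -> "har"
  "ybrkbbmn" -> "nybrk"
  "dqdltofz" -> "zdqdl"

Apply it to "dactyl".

Looking at the pairs, the operation is to swap the front and back halves of the string, then delete the first 3 characters.
On "dactyl": the first step gives "tyldac", and the second then gives "dac".

dac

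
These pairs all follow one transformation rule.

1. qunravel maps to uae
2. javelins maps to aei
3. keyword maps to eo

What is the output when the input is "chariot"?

aio

Each output is the input with this applied: keep only the vowels.
On "chariot" that produces "aio".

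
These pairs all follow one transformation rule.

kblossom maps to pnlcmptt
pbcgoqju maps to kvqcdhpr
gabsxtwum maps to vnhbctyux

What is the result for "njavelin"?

jookbwfm

Rule — shift every letter 1 place forward in the alphabet (wrapping around), then move the last 2 characters to the front (rotate right by 2).
On "njavelin": the first step gives "okbwfmjo", and the second then gives "jookbwfm".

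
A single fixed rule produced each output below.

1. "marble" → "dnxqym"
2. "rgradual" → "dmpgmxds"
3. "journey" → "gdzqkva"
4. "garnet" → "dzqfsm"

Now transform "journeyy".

Looking at the pairs, the operation is to shift every letter 12 places forward in the alphabet (wrapping around), then move the first 2 characters to the end (rotate left by 2).
Working it through for "journeyy": intermediate "vagdzqkk", final "gdzqkkva".
(Check on "marble": → "ymdnxq" → "dnxqym" ✓)

gdzqkkva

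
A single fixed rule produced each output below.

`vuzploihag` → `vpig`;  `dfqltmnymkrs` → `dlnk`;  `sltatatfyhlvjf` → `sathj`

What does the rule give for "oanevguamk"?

The pattern: keep one character in every 3, starting at position 1 (positions 1st, 4th, 7th, ...).
"oanevguamk" → "oeuk".

oeuk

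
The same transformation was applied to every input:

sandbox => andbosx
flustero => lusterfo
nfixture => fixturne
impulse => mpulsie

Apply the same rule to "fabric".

abrifc

Rule — swap the first and last characters, then move the first character to the end.
For "fabric", step one produces "cabrif"; step two turns that into "abrifc".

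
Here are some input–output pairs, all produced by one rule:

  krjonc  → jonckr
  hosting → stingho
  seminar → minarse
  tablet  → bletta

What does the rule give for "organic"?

ganicor

Each output is the input with this applied: move the first 2 characters to the end (rotate left by 2).
"organic" → "ganicor".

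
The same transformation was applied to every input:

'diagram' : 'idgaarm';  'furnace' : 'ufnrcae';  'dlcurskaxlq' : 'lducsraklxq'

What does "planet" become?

lpnate

The rule is to swap each adjacent pair of characters (1↔2, 3↔4, ...).
On "planet" that produces "lpnate".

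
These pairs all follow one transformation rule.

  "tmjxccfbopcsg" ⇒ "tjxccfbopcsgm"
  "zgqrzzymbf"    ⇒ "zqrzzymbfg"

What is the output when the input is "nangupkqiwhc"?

What's happening: move the first character to the end, then swap the first and last characters.
"nangupkqiwhc" → "angupkqiwhcn" → "nngupkqiwhca".

nngupkqiwhca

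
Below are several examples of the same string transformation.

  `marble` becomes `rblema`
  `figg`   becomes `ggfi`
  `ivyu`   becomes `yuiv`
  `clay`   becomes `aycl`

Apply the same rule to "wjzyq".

zyqwj

Looking at the pairs, the operation is to move the first 2 characters to the end (rotate left by 2).
On "wjzyq" that produces "zyqwj".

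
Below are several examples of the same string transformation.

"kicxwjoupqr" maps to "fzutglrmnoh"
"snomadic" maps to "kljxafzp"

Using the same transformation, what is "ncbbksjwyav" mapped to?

zyyhpgtvxsk

Rule — shift every letter 3 places backward in the alphabet (wrapping around), then move the first character to the end.
For "ncbbksjwyav", step one produces "kzyyhpgtvxs"; step two turns that into "zyyhpgtvxsk".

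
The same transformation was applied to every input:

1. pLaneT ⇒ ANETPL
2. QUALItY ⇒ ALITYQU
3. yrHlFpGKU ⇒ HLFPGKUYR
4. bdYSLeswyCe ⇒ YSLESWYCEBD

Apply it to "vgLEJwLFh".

LEJWLFHVG

What's happening: move the first 2 characters to the end (rotate left by 2), then convert every letter to uppercase.
Starting from "vgLEJwLFh": after the first operation, "LEJwLFhvg"; after the second, "LEJWLFHVG".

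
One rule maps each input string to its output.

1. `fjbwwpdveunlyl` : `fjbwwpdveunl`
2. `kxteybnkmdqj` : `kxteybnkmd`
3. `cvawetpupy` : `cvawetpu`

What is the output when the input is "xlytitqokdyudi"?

In each case the input is transformed by: delete the last 2 characters.
For "xlytitqokdyudi" the result is "xlytitqokdyu".

xlytitqokdyu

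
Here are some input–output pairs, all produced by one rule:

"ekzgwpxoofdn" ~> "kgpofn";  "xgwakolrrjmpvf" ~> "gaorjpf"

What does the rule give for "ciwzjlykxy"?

Each output is the input with this applied: keep every other character starting from the second (positions 2nd, 4th, 6th, ...).
Doing the same to "ciwzjlykxy": "izlky".

izlky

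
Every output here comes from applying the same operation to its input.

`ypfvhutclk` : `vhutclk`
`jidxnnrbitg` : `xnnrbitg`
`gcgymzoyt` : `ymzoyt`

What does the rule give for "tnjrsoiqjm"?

The pattern: delete the first 3 characters.
On "tnjrsoiqjm" that produces "rsoiqjm".

rsoiqjm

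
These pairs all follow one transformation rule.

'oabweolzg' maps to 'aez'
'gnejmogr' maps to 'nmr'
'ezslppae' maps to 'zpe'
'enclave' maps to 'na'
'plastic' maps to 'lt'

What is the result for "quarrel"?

ur

The transformation: keep one character in every 3, starting at position 2 (positions 2nd, 5th, 8th, ...).
"quarrel" → "ur".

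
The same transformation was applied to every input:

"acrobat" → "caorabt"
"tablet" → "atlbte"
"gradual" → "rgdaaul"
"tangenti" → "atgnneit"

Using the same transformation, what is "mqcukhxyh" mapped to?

qmuchkyxh

What's happening: swap each adjacent pair of characters (1↔2, 3↔4, ...).
Doing the same to "mqcukhxyh": "qmuchkyxh".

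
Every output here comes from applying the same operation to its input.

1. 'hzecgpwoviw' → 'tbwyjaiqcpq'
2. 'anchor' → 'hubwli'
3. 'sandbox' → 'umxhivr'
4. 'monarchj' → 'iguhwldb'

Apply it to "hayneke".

The rule is to swap each adjacent pair of characters (1↔2, 3↔4, ...), then shift every letter 6 places backward in the alphabet (wrapping around).
Working it through for "hayneke": intermediate "ahnykee", final "ubhseyy".

ubhseyy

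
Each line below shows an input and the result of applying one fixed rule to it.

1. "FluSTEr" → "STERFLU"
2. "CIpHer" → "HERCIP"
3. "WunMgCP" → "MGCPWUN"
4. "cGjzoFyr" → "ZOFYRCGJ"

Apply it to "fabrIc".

The rule is to move the first 3 characters to the end (rotate left by 3), then convert every letter to uppercase.
On "fabrIc" that produces "RICFAB".
(Check on "cGjzoFyr": → "zoFyrcGj" → "ZOFYRCGJ" ✓)

RICFAB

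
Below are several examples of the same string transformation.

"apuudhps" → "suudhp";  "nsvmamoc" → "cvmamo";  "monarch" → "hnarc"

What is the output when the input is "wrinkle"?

Looking at the pairs, the operation is to delete the first 2 characters, then move the last character to the front.
For "wrinkle", step one produces "inkle"; step two turns that into "einkl".

einkl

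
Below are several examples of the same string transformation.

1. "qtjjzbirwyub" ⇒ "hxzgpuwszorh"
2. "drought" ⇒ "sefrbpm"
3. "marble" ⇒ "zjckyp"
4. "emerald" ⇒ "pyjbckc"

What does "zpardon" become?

pbmlxny

The transformation: move the first 3 characters to the end (rotate left by 3), then shift every letter 2 places backward in the alphabet (wrapping around).
For "zpardon", step one produces "rdonzpa"; step two turns that into "pbmlxny".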